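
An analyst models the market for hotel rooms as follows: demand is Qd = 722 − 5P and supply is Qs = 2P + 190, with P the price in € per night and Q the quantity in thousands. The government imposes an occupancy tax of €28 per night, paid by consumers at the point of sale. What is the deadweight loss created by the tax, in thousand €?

Deadweight loss = €560 thousand.

Without the tax, 722 − 5P = 2P + 190 gives 7P = 532, so P* = €76 and Q* = 342.
With the tax collected from consumers, demand (in seller-price terms) shifts: Qd = 722 − 5(P + 28).
New equilibrium: consumers pay €84, producers receive €56, Q = 302. (Wedge: Pb − Ps = 28.)
Quantity falls by |ΔQ| = |342 − 302| = 40.
DWL = ½ · t · |ΔQ| = ½ · 28 · 40 = €560.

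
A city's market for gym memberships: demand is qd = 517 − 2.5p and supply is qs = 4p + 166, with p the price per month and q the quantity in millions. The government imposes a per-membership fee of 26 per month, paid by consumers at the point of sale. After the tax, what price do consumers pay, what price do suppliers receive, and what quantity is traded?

Before the tax: set 517 − 2.5p = 4p + 166 → p* = 54, q* = 382.
With the tax collected from consumers, demand (in seller-price terms) shifts: qd = 517 − 2.5(p + 26).
New equilibrium: consumers pay 70, suppliers receive 44, q = 342. (Wedge: pb − ps = 26.)

Consumers pay 70; suppliers receive 44; quantity = 342.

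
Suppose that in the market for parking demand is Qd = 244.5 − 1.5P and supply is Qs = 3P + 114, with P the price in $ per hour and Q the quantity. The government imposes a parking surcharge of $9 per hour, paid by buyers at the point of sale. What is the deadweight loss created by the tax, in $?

Deadweight loss = $40.5.

Before the tax: set 244.5 − 1.5P = 3P + 114 → P* = $29, Q* = 201.
With the tax collected from buyers, demand (in seller-price terms) shifts: Qd = 244.5 − 1.5(P + 9).
New equilibrium: buyers pay $35, sellers receive $26, Q = 192. (Wedge: Pb − Ps = 9.)
Quantity falls by |ΔQ| = |201 − 192| = 9.
DWL = ½ · t · |ΔQ| = ½ · 9 · 9 = $40.5.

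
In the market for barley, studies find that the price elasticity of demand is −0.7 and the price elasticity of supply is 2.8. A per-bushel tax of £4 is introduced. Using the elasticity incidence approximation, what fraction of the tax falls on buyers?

Incidence ratio: buyers' share ≈ εs / (εs + |εd|) = 2.8 / (2.8 + 0.7) = 0.8.
Supply is the more elastic side, so buyers bear the larger share.

Buyers' share ≈ 0.8.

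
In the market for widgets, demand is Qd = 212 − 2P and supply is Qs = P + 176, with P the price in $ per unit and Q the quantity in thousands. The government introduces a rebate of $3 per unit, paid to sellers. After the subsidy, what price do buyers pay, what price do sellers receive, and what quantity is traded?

Buyers pay $11; sellers receive $14; quantity = 190.

Without the subsidy, 212 − 2P = P + 176 gives 3P = 36, so P* = $12 and Q* = 188.
With a per-unit subsidy paid to sellers, each receives P + 3 per unit sold, so supply becomes Qs = (P + 3) + 176.
New equilibrium: buyers pay $11, sellers receive $14, Q = 190. (Wedge: Pb − Ps = −3.)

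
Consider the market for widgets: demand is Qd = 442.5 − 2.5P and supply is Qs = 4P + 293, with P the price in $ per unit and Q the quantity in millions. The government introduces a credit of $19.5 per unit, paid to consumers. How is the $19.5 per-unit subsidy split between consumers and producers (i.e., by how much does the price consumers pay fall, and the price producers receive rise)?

Consumers gain $12 per unit; producers gain $7.5 per unit.

Without the subsidy, 442.5 − 2.5P = 4P + 293 gives 6.5P = 149.5, so P* = $23 and Q* = 385.
With a per-unit subsidy paid to consumers, each effectively pays P − 19.5, so demand becomes Qd = 442.5 − 2.5(P − 19.5).
New equilibrium: consumers pay $11, producers receive $30.5, Q = 415. (Wedge: Pb − Ps = −19.5.)
Gain to consumers: $12; to producers: $7.5. (They sum to $19.5.)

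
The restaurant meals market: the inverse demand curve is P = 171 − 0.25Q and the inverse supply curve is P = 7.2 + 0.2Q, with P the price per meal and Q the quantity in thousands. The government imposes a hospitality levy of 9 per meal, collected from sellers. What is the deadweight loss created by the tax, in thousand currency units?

Inverting to Q(P) form: Qd = 684 − 4P; Qs = 5P − 36.
Without the tax, 684 − 4P = 5P − 36 gives 9P = 720, so P* = 80 and Q* = 364.
With the tax collected from sellers, supply shifts: Qs = 5(P − 9) − 36.
New equilibrium: consumers pay 85, sellers receive 76, Q = 344. (Wedge: Pb − Ps = 9.)
Quantity falls by |ΔQ| = |364 − 344| = 20.
DWL = ½ · t · |ΔQ| = ½ · 9 · 20 = 90.

Deadweight loss = 90 thousand.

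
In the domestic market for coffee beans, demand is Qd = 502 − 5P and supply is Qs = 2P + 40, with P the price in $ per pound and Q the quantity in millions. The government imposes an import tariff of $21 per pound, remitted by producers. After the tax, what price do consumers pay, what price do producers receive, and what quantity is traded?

Consumers pay $72; producers receive $51; quantity = 142.

Without the tax, 502 − 5P = 2P + 40 gives 7P = 462, so P* = $66 and Q* = 172.
With the tax collected from producers, supply shifts: Qs = 2(P − 21) + 40.
Solving gives Q = 142 with consumers paying $72 and producers receiving $51 (the $21 wedge).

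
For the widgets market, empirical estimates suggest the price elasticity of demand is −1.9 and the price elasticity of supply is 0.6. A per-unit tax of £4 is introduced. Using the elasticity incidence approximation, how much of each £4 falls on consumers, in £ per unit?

Consumers bear ≈ £0.96 per unit.

Incidence ratio: consumers' share ≈ εs / (εs + |εd|) = 0.6 / (0.6 + 1.9) = 0.24.
So consumers bear ≈ 0.24 × £4 = £0.96; suppliers bear £3.04.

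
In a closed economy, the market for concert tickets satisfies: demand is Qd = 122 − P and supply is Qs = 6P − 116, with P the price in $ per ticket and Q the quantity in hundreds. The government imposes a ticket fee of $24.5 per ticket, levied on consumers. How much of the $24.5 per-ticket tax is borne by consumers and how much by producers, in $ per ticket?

Consumers bear $21 per ticket; producers bear $3.5 per ticket.

Without the tax, 122 − P = 6P − 116 gives 7P = 238, so P* = $34 and Q* = 88.
With the tax collected from consumers, demand (in seller-price terms) shifts: Qd = 122 − (P + 24.5).
Solving gives Q = 67 with consumers paying $55 and producers receiving $30.5 (the $24.5 wedge).
Burden on consumers: $21; on producers: $3.5. (They sum to $24.5.)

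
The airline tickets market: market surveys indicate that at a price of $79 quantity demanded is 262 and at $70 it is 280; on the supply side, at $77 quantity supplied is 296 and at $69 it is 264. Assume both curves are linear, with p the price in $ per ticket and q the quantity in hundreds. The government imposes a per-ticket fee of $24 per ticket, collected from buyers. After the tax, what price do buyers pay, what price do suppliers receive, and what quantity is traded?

Demand slope: (280 − 262)/(70 − 79) = -2, so qd = 420 − 2p.
Supply slope: (264 − 296)/(69 − 77) = 4, so qs = 4p − 12.
Before the tax: set 420 − 2p = 4p − 12 → p* = $72, q* = 276.
With the tax collected from buyers, demand (in seller-price terms) shifts: qd = 420 − 2(p + 24).
New equilibrium: buyers pay $88, suppliers receive $64, q = 244. (Wedge: pb − ps = 24.)
The less price-elastic side of the market bears the larger share of a per-unit tax.

Buyers pay $88; suppliers receive $64; quantity = 244.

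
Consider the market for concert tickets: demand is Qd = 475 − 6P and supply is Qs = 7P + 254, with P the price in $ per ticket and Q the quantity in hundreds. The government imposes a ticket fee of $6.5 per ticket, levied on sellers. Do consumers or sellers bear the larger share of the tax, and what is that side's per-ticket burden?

Consumers bear the larger share: $3.5 per ticket.

Without the tax, 475 − 6P = 7P + 254 gives 13P = 221, so P* = $17 and Q* = 373.
With the tax collected from sellers, supply shifts: Qs = 7(P − 6.5) + 254.
New equilibrium: consumers pay $20.5, sellers receive $14, Q = 352. (Wedge: Pb − Ps = 6.5.)
Per-ticket burden: consumers $3.5, sellers $3.
Consumers take the larger share because demand is less price-elastic here (demand slope 6 vs supply slope 7).
The less price-elastic side of the market bears the larger share of a per-unit tax.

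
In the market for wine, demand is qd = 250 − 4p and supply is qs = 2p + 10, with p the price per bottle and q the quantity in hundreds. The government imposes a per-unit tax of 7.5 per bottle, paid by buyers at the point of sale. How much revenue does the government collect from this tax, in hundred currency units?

Before the tax: set 250 − 4p = 2p + 10 → p* = 40, q* = 90.
With the tax collected from buyers, demand (in seller-price terms) shifts: qd = 250 − 4(p + 7.5).
New equilibrium: buyers pay 42.5, producers receive 35, q = 80. (Wedge: pb − ps = 7.5.)
Revenue = t · Q = 7.5 · 80 = 600.

Tax revenue = 600 hundred.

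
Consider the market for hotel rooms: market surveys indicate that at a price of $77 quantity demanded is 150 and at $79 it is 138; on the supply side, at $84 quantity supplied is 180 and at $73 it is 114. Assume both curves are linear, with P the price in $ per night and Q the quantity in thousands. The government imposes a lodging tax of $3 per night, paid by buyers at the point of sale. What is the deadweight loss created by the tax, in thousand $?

Demand slope: (138 − 150)/(79 − 77) = -6, so Qd = 612 − 6P.
Supply slope: (114 − 180)/(73 − 84) = 6, so Qs = 6P − 324.
Before the tax: set 612 − 6P = 6P − 324 → P* = $78, Q* = 144.
With the tax collected from buyers, demand (in seller-price terms) shifts: Qd = 612 − 6(P + 3).
New equilibrium: buyers pay $79.5, suppliers receive $76.5, Q = 135. (Wedge: Pb − Ps = 3.)
Quantity falls by |ΔQ| = |144 − 135| = 9.
DWL = ½ · t · |ΔQ| = ½ · 3 · 9 = $13.5.

Deadweight loss = $13.5 thousand.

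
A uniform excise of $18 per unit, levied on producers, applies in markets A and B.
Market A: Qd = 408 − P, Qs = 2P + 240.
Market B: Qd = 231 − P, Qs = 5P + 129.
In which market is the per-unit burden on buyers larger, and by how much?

Market A: pre-tax P* = $56, Q* = 352; post-tax Q = 340; per-unit burden on buyers = $12.
Market B: pre-tax P* = $17, Q* = 214; post-tax Q = 199; per-unit burden on buyers = $15.
Difference: $12 vs $15 → market B is larger by $3.

Market B, by $3.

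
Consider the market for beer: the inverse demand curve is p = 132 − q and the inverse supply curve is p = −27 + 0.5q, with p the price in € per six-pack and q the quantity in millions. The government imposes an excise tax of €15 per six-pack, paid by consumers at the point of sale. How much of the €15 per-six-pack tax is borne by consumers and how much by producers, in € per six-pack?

Consumers bear €10 per six-pack; producers bear €5 per six-pack.

Inverting to q(p) form: qd = 132 − p; qs = 2p + 54.
Before the tax: set 132 − p = 2p + 54 → p* = €26, q* = 106.
With the tax collected from consumers, demand (in seller-price terms) shifts: qd = 132 − (p + 15).
New equilibrium: consumers pay €36, producers receive €21, q = 96. (Wedge: pb − ps = 15.)
Burden on consumers: €10; on producers: €5. (They sum to €15.)
The less price-elastic side of the market bears the larger share of a per-unit tax.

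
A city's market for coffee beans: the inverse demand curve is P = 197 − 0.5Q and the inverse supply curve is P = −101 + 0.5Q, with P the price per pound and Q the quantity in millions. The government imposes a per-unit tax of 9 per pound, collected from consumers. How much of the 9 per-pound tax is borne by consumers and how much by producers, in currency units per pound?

Inverting to Q(P) form: Qd = 394 − 2P; Qs = 2P + 202.
Without the tax, 394 − 2P = 2P + 202 gives 4P = 192, so P* = 48 and Q* = 298.
With the tax collected from consumers, demand (in seller-price terms) shifts: Qd = 394 − 2(P + 9).
New equilibrium: consumers pay 52.5, producers receive 43.5, Q = 289. (Wedge: Pb − Ps = 9.)
Burden on consumers: 4.5; on producers: 4.5. (They sum to 9.)
The less price-elastic side of the market bears the larger share of a per-unit tax.

Consumers bear 4.5 per pound; producers bear 4.5 per pound.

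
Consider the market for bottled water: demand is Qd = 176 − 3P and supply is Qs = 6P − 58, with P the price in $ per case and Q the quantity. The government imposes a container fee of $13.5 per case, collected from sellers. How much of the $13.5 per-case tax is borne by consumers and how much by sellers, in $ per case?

Consumers bear $9 per case; sellers bear $4.5 per case.

Before the tax: set 176 − 3P = 6P − 58 → P* = $26, Q* = 98.
With the tax collected from sellers, supply shifts: Qs = 6(P − 13.5) − 58.
Solving gives Q = 71 with consumers paying $35 and sellers receiving $21.5 (the $13.5 wedge).
Burden on consumers: $9; on sellers: $4.5. (They sum to $13.5.)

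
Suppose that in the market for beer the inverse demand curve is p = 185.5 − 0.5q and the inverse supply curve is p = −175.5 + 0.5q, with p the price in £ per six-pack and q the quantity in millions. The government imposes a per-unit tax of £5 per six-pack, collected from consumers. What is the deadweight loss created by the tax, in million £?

Rewrite in direct form: qd = 371 − 2p and qs = 2p + 351.
Before the tax: set 371 − 2p = 2p + 351 → p* = £5, q* = 361.
With the tax collected from consumers, demand (in seller-price terms) shifts: qd = 371 − 2(p + 5).
New equilibrium: consumers pay £7.5, sellers receive £2.5, q = 356. (Wedge: pb − ps = 5.)
Quantity falls by |ΔQ| = |361 − 356| = 5.
DWL = ½ · t · |ΔQ| = ½ · 5 · 5 = £12.5.

Deadweight loss = £12.5 million.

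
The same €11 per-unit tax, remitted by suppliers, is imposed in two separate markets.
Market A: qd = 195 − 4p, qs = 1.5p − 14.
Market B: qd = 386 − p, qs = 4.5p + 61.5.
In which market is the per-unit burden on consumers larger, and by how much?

Market B, by €6.

Market A: pre-tax p* = €38, q* = 43; post-tax q = 31; per-unit burden on consumers = €3.
Market B: pre-tax p* = €59, q* = 327; post-tax q = 318; per-unit burden on consumers = €9.
Difference: €3 vs €9 → market B is larger by €6.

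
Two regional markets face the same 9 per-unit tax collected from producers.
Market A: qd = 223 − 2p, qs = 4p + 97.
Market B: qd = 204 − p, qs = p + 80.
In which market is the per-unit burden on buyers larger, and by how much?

Market A: pre-tax p* = 21, q* = 181; post-tax q = 169; per-unit burden on buyers = 6.
Market B: pre-tax p* = 62, q* = 142; post-tax q = 137.5; per-unit burden on buyers = 4.5.
Difference: 6 vs 4.5 → market A is larger by 1.5.

Market A, by 1.5.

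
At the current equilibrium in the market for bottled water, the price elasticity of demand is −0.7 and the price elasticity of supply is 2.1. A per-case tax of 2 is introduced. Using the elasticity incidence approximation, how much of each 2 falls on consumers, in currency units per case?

Incidence ratio: consumers' share ≈ εs / (εs + |εd|) = 2.1 / (2.1 + 0.7) = 0.75.
So consumers bear ≈ 0.75 × 2 = 1.5; producers bear 0.5.

Consumers bear ≈ 1.5 per case.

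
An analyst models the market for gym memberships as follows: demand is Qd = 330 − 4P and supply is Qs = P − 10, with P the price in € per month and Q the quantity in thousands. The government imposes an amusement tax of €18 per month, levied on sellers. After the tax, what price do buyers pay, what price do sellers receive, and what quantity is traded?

Buyers pay €71.6; sellers receive €53.6; quantity = 43.6.

Without the tax, 330 − 4P = P − 10 gives 5P = 340, so P* = €68 and Q* = 58.
With the tax collected from sellers, supply shifts: Qs = (P − 18) − 10.
Solving gives Q = 43.6 with buyers paying €71.6 and sellers receiving €53.6 (the €18 wedge).
The less price-elastic side of the market bears the larger share of a per-unit tax.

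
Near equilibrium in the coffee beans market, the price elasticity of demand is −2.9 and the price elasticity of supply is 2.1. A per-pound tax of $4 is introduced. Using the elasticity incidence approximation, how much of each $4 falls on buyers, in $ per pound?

Incidence ratio: buyers' share ≈ εs / (εs + |εd|) = 2.1 / (2.1 + 2.9) = 0.42.
So buyers bear ≈ 0.42 × $4 = $1.68; producers bear $2.32.

Buyers bear ≈ $1.68 per pound.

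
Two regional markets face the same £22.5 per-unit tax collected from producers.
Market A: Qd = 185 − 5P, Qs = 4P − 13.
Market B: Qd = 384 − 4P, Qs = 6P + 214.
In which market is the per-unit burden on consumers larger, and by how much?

Market B, by £3.5.

Market A: pre-tax P* = £22, Q* = 75; post-tax Q = 25; per-unit burden on consumers = £10.
Market B: pre-tax P* = £17, Q* = 316; post-tax Q = 262; per-unit burden on consumers = £13.5.
Difference: £10 vs £13.5 → market B is larger by £3.5.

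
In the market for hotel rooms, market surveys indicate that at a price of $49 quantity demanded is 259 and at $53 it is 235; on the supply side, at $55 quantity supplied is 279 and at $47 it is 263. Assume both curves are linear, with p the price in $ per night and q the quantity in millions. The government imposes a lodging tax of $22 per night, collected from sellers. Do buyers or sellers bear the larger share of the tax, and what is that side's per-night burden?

Sellers bear the larger share: $16.5 per night.

Demand slope: (235 − 259)/(53 − 49) = -6, so qd = 553 − 6p.
Supply slope: (263 − 279)/(47 − 55) = 2, so qs = 2p + 169.
Without the tax, 553 − 6p = 2p + 169 gives 8p = 384, so p* = $48 and q* = 265.
With the tax collected from sellers, supply shifts: qs = 2(p − 22) + 169.
New equilibrium: buyers pay $53.5, sellers receive $31.5, q = 232. (Wedge: pb − ps = 22.)
Per-night burden: buyers $5.5, sellers $16.5.
Sellers take the larger share because supply is less price-elastic here (demand slope 6 vs supply slope 2).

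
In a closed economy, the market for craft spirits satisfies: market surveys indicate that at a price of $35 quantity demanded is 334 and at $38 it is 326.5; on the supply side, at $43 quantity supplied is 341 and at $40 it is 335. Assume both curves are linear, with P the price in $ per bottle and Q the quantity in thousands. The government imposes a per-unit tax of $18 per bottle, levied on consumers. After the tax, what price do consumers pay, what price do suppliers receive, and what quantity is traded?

Demand slope: (326.5 − 334)/(38 − 35) = -2.5, so Qd = 421.5 − 2.5P.
Supply slope: (335 − 341)/(40 − 43) = 2, so Qs = 2P + 255.
Without the tax, 421.5 − 2.5P = 2P + 255 gives 4.5P = 166.5, so P* = $37 and Q* = 329.
With the tax collected from consumers, demand (in seller-price terms) shifts: Qd = 421.5 − 2.5(P + 18).
New equilibrium: consumers pay $45, suppliers receive $27, Q = 309. (Wedge: Pb − Ps = 18.)
The less price-elastic side of the market bears the larger share of a per-unit tax.

Consumers pay $45; suppliers receive $27; quantity = 309.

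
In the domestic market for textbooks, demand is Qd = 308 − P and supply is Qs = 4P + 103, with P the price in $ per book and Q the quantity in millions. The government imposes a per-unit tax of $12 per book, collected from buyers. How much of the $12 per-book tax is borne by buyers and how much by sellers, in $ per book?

Buyers bear $9.6 per book; sellers bear $2.4 per book.

Without the tax, 308 − P = 4P + 103 gives 5P = 205, so P* = $41 and Q* = 267.
With the tax collected from buyers, demand (in seller-price terms) shifts: Qd = 308 − (P + 12).
Solving gives Q = 257.4 with buyers paying $50.6 and sellers receiving $38.6 (the $12 wedge).
Burden on buyers: $9.6; on sellers: $2.4. (They sum to $12.)
The less price-elastic side of the market bears the larger share of a per-unit tax.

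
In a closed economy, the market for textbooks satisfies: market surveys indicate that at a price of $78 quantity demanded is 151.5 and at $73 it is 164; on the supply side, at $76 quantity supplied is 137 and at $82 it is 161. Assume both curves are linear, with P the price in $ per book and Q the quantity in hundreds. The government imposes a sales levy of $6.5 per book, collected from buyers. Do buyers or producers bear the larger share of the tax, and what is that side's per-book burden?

Buyers bear the larger share: $4 per book.

Demand slope: (164 − 151.5)/(73 − 78) = -2.5, so Qd = 346.5 − 2.5P.
Supply slope: (161 − 137)/(82 − 76) = 4, so Qs = 4P − 167.
Before the tax: set 346.5 − 2.5P = 4P − 167 → P* = $79, Q* = 149.
With the tax collected from buyers, demand (in seller-price terms) shifts: Qd = 346.5 − 2.5(P + 6.5).
New equilibrium: buyers pay $83, producers receive $76.5, Q = 139. (Wedge: Pb − Ps = 6.5.)
Per-book burden: buyers $4, producers $2.5.
Buyers take the larger share because demand is less price-elastic here (demand slope 2.5 vs supply slope 4).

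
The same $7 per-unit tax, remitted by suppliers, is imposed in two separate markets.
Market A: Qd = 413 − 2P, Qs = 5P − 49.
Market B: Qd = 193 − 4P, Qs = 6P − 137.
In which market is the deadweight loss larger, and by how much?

Market B, by $23.8.

Market A: pre-tax P* = $66, Q* = 281; post-tax Q = 271; deadweight loss = $35.
Market B: pre-tax P* = $33, Q* = 61; post-tax Q = 44.2; deadweight loss = $58.8.
Difference: $35 vs $58.8 → market B is larger by $23.8.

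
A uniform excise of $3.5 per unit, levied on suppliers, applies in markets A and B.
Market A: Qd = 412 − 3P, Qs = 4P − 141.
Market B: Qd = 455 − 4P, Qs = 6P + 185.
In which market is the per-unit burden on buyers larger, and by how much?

Market B, by $0.1.

Market A: pre-tax P* = $79, Q* = 175; post-tax Q = 169; per-unit burden on buyers = $2.
Market B: pre-tax P* = $27, Q* = 347; post-tax Q = 338.6; per-unit burden on buyers = $2.1.
Difference: $2 vs $2.1 → market B is larger by $0.1.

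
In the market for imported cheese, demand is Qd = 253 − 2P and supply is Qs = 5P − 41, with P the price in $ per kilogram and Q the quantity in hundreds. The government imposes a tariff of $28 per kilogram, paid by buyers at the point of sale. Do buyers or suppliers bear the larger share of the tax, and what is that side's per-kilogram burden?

Without the tax, 253 − 2P = 5P − 41 gives 7P = 294, so P* = $42 and Q* = 169.
With the tax collected from buyers, demand (in seller-price terms) shifts: Qd = 253 − 2(P + 28).
New equilibrium: buyers pay $62, suppliers receive $34, Q = 129. (Wedge: Pb − Ps = 28.)
Per-kilogram burden: buyers $20, suppliers $8.
Buyers take the larger share because demand is less price-elastic here (demand slope 2 vs supply slope 5).
The less price-elastic side of the market bears the larger share of a per-unit tax.

Buyers bear the larger share: $20 per kilogram.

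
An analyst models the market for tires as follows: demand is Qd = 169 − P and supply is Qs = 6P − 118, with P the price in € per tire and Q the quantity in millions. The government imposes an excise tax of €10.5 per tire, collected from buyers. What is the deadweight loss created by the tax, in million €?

Deadweight loss = €47.25 million.

Before the tax: set 169 − P = 6P − 118 → P* = €41, Q* = 128.
With the tax collected from buyers, demand (in seller-price terms) shifts: Qd = 169 − (P + 10.5).
New equilibrium: buyers pay €50, suppliers receive €39.5, Q = 119. (Wedge: Pb − Ps = 10.5.)
Quantity falls by |ΔQ| = |128 − 119| = 9.
DWL = ½ · t · |ΔQ| = ½ · 10.5 · 9 = €47.25.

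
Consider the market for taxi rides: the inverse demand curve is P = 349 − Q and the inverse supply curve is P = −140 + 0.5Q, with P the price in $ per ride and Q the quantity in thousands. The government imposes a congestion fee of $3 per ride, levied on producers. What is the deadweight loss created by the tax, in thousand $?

Deadweight loss = $3 thousand.

Inverting to Q(P) form: Qd = 349 − P; Qs = 2P + 280.
Before the tax: set 349 − P = 2P + 280 → P* = $23, Q* = 326.
With the tax collected from producers, supply shifts: Qs = 2(P − 3) + 280.
New equilibrium: buyers pay $25, producers receive $22, Q = 324. (Wedge: Pb − Ps = 3.)
Quantity falls by |ΔQ| = |326 − 324| = 2.
DWL = ½ · t · |ΔQ| = ½ · 3 · 2 = $3.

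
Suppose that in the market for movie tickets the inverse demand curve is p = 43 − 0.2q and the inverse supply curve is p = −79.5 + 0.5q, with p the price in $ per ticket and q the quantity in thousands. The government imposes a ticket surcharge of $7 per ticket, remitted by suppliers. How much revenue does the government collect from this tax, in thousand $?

Tax revenue = $1155 thousand.

Inverting to q(p) form: qd = 215 − 5p; qs = 2p + 159.
Without the tax, 215 − 5p = 2p + 159 gives 7p = 56, so p* = $8 and q* = 175.
With the tax collected from suppliers, supply shifts: qs = 2(p − 7) + 159.
Solving gives q = 165 with consumers paying $10 and suppliers receiving $3 (the $7 wedge).
Revenue = t · Q = 7 · 165 = $1155.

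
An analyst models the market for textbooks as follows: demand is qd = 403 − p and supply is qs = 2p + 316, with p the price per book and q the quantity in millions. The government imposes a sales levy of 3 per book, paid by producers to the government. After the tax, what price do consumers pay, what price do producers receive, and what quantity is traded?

Before the tax: set 403 − p = 2p + 316 → p* = 29, q* = 374.
With the tax collected from producers, supply shifts: qs = 2(p − 3) + 316.
Solving gives q = 372 with consumers paying 31 and producers receiving 28 (the 3 wedge).

Consumers pay 31; producers receive 28; quantity = 372.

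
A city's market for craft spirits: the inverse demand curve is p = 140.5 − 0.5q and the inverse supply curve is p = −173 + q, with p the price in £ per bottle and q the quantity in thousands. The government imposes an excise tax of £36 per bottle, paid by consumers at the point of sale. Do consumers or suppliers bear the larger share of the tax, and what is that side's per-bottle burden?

Rewrite in direct form: qd = 281 − 2p and qs = p + 173.
Without the tax, 281 − 2p = p + 173 gives 3p = 108, so p* = £36 and q* = 209.
With the tax collected from consumers, demand (in seller-price terms) shifts: qd = 281 − 2(p + 36).
Solving gives q = 185 with consumers paying £48 and suppliers receiving £12 (the £36 wedge).
Per-bottle burden: consumers £12, suppliers £24.
Suppliers take the larger share because supply is less price-elastic here (demand slope 2 vs supply slope 1).
The less price-elastic side of the market bears the larger share of a per-unit tax.

Suppliers bear the larger share: £24 per bottle.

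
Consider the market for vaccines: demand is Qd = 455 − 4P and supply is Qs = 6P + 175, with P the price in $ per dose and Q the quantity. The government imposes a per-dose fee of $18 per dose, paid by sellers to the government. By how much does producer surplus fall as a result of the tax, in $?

Producer surplus falls by $2314.08.

Without the tax, 455 − 4P = 6P + 175 gives 10P = 280, so P* = $28 and Q* = 343.
With the tax collected from sellers, supply shifts: Qs = 6(P − 18) + 175.
New equilibrium: consumers pay $38.8, sellers receive $20.8, Q = 299.8. (Wedge: Pb − Ps = 18.)
ΔPS is the trapezoid between Q = 299.8 and Q = 343 of height $7.2: ½ · (343 + 299.8) · 7.2 = $2314.08.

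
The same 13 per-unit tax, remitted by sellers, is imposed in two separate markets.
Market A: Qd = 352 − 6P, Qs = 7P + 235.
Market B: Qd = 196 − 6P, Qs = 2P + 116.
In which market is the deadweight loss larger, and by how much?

Market A, by 146.25.

Market A: pre-tax P* = 9, Q* = 298; post-tax Q = 256; deadweight loss = 273.
Market B: pre-tax P* = 10, Q* = 136; post-tax Q = 116.5; deadweight loss = 126.75.
Difference: 273 vs 126.75 → market A is larger by 146.25.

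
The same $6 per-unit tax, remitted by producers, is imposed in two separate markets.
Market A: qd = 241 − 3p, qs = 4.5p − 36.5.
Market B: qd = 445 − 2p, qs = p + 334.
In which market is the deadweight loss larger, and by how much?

Market A: pre-tax p* = $37, q* = 130; post-tax q = 119.2; deadweight loss = $32.4.
Market B: pre-tax p* = $37, q* = 371; post-tax q = 367; deadweight loss = $12.
Difference: $32.4 vs $12 → market A is larger by $20.4.

Market A, by $20.4.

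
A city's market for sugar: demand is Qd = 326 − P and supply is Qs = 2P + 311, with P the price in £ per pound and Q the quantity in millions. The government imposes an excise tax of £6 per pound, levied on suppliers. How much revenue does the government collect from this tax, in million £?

Tax revenue = £1902 million.

Before the tax: set 326 − P = 2P + 311 → P* = £5, Q* = 321.
With the tax collected from suppliers, supply shifts: Qs = 2(P − 6) + 311.
Solving gives Q = 317 with buyers paying £9 and suppliers receiving £3 (the £6 wedge).
Revenue = t · Q = 6 · 317 = £1902.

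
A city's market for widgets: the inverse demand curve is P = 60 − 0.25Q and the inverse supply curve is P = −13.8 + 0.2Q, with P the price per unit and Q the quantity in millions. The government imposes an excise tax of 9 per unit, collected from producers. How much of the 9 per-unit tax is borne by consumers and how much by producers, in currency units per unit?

Rewrite in direct form: Qd = 240 − 4P and Qs = 5P + 69.
Before the tax: set 240 − 4P = 5P + 69 → P* = 19, Q* = 164.
With the tax collected from producers, supply shifts: Qs = 5(P − 9) + 69.
Solving gives Q = 144 with consumers paying 24 and producers receiving 15 (the 9 wedge).
Burden on consumers: 5; on producers: 4. (They sum to 9.)

Consumers bear 5 per unit; producers bear 4 per unit.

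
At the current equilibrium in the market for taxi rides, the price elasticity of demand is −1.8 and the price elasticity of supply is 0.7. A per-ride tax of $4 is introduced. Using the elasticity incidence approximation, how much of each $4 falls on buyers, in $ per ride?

Incidence ratio: buyers' share ≈ εs / (εs + |εd|) = 0.7 / (0.7 + 1.8) = 0.28.
So buyers bear ≈ 0.28 × $4 = $1.12; producers bear $2.88.

Buyers bear ≈ $1.12 per ride.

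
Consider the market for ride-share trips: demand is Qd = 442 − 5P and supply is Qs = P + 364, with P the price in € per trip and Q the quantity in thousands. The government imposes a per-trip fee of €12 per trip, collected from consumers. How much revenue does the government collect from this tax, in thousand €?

Tax revenue = €4404 thousand.

Before the tax: set 442 − 5P = P + 364 → P* = €13, Q* = 377.
With the tax collected from consumers, demand (in seller-price terms) shifts: Qd = 442 − 5(P + 12).
New equilibrium: consumers pay €15, producers receive €3, Q = 367. (Wedge: Pb − Ps = 12.)
Revenue = t · Q = 12 · 367 = €4404.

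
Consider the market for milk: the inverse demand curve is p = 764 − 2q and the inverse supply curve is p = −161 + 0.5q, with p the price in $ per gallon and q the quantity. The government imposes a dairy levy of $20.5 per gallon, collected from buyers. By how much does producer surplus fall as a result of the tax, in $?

Producer surplus falls by $1500.19.

Inverting to q(p) form: qd = 382 − 0.5p; qs = 2p + 322.
Without the tax, 382 − 0.5p = 2p + 322 gives 2.5p = 60, so p* = $24 and q* = 370.
With the tax collected from buyers, demand (in seller-price terms) shifts: qd = 382 − 0.5(p + 20.5).
New equilibrium: buyers pay $40.4, sellers receive $19.9, q = 361.8. (Wedge: pb − ps = 20.5.)
ΔPS is the trapezoid between Q = 361.8 and Q = 370 of height $4.1: ½ · (370 + 361.8) · 4.1 = $1500.19.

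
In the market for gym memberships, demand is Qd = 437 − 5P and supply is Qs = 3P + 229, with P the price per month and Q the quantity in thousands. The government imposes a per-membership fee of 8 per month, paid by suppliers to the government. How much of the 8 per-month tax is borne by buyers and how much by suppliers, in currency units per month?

Buyers bear 3 per month; suppliers bear 5 per month.

Without the tax, 437 − 5P = 3P + 229 gives 8P = 208, so P* = 26 and Q* = 307.
With the tax collected from suppliers, supply shifts: Qs = 3(P − 8) + 229.
New equilibrium: buyers pay 29, suppliers receive 21, Q = 292. (Wedge: Pb − Ps = 8.)
Burden on buyers: 3; on suppliers: 5. (They sum to 8.)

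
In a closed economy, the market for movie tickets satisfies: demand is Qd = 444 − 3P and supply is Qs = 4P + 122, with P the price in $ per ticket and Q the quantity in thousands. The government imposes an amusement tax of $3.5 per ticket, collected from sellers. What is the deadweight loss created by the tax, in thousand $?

Before the tax: set 444 − 3P = 4P + 122 → P* = $46, Q* = 306.
With the tax collected from sellers, supply shifts: Qs = 4(P − 3.5) + 122.
New equilibrium: buyers pay $48, sellers receive $44.5, Q = 300. (Wedge: Pb − Ps = 3.5.)
Quantity falls by |ΔQ| = |306 − 300| = 6.
DWL = ½ · t · |ΔQ| = ½ · 3.5 · 6 = $10.5.

Deadweight loss = $10.5 thousand.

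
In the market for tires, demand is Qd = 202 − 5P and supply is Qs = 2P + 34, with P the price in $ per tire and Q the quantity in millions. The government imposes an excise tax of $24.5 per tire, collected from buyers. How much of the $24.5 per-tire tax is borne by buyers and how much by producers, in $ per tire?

Without the tax, 202 − 5P = 2P + 34 gives 7P = 168, so P* = $24 and Q* = 82.
With the tax collected from buyers, demand (in seller-price terms) shifts: Qd = 202 − 5(P + 24.5).
Solving gives Q = 47 with buyers paying $31 and producers receiving $6.5 (the $24.5 wedge).
Burden on buyers: $7; on producers: $17.5. (They sum to $24.5.)
The less price-elastic side of the market bears the larger share of a per-unit tax.

Buyers bear $7 per tire; producers bear $17.5 per tire.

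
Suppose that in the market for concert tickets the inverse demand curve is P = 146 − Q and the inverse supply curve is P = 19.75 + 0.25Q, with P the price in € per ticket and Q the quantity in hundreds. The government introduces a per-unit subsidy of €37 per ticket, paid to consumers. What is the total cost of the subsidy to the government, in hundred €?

Government outlay = €4832.2 hundred.

Rewrite in direct form: Qd = 146 − P and Qs = 4P − 79.
Without the subsidy, 146 − P = 4P − 79 gives 5P = 225, so P* = €45 and Q* = 101.
With a per-unit subsidy paid to consumers, each effectively pays P − 37, so demand becomes Qd = 146 − (P − 37).
New equilibrium: consumers pay €15.4, producers receive €52.4, Q = 130.6. (Wedge: Pb − Ps = −37.)
Outlay = t · Q = 37 · 130.6 = €4832.2.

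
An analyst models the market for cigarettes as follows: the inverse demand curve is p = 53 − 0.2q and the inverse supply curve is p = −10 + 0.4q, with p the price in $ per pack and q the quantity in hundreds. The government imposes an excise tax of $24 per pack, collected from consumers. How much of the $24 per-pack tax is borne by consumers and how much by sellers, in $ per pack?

Consumers bear $8 per pack; sellers bear $16 per pack.

Rewrite in direct form: qd = 265 − 5p and qs = 2.5p + 25.
Before the tax: set 265 − 5p = 2.5p + 25 → p* = $32, q* = 105.
With the tax collected from consumers, demand (in seller-price terms) shifts: qd = 265 − 5(p + 24).
Solving gives q = 65 with consumers paying $40 and sellers receiving $16 (the $24 wedge).
Burden on consumers: $8; on sellers: $16. (They sum to $24.)
The less price-elastic side of the market bears the larger share of a per-unit tax.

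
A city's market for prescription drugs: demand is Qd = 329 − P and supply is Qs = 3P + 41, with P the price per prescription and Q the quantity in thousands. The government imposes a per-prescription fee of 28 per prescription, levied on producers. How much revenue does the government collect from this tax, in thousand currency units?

Before the tax: set 329 − P = 3P + 41 → P* = 72, Q* = 257.
With the tax collected from producers, supply shifts: Qs = 3(P − 28) + 41.
Solving gives Q = 236 with buyers paying 93 and producers receiving 65 (the 28 wedge).
Revenue = t · Q = 28 · 236 = 6608.

Tax revenue = 6608 thousand.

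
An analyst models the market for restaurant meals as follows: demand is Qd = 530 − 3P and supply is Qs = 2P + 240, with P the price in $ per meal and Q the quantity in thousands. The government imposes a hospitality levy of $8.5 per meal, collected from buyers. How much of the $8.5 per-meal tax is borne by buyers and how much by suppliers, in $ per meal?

Before the tax: set 530 − 3P = 2P + 240 → P* = $58, Q* = 356.
With the tax collected from buyers, demand (in seller-price terms) shifts: Qd = 530 − 3(P + 8.5).
Solving gives Q = 345.8 with buyers paying $61.4 and suppliers receiving $52.9 (the $8.5 wedge).
Burden on buyers: $3.4; on suppliers: $5.1. (They sum to $8.5.)
The less price-elastic side of the market bears the larger share of a per-unit tax.

Buyers bear $3.4 per meal; suppliers bear $5.1 per meal.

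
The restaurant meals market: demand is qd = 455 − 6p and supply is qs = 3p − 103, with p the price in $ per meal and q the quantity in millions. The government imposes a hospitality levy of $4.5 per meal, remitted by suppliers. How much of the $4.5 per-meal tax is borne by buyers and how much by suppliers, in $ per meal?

Before the tax: set 455 − 6p = 3p − 103 → p* = $62, q* = 83.
With the tax collected from suppliers, supply shifts: qs = 3(p − 4.5) − 103.
New equilibrium: buyers pay $63.5, suppliers receive $59, q = 74. (Wedge: pb − ps = 4.5.)
Burden on buyers: $1.5; on suppliers: $3. (They sum to $4.5.)

Buyers bear $1.5 per meal; suppliers bear $3 per meal.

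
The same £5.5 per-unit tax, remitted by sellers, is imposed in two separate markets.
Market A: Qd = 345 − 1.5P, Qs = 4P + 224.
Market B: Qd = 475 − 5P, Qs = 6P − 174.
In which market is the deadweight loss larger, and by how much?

Market B, by £24.75.

Market A: pre-tax P* = £22, Q* = 312; post-tax Q = 306; deadweight loss = £16.5.
Market B: pre-tax P* = £59, Q* = 180; post-tax Q = 165; deadweight loss = £41.25.
Difference: £16.5 vs £41.25 → market B is larger by £24.75.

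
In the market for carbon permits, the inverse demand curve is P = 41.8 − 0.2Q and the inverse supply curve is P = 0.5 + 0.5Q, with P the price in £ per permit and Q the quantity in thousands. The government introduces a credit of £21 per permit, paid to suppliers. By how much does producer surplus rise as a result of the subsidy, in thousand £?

Producer surplus rises by £1110 thousand.

Inverting to Q(P) form: Qd = 209 − 5P; Qs = 2P − 1.
Before the subsidy: set 209 − 5P = 2P − 1 → P* = £30, Q* = 59.
With a per-unit subsidy paid to suppliers, each receives P + 21 per unit sold, so supply becomes Qs = 2(P + 21) − 1.
Solving gives Q = 89 with buyers paying £24 and suppliers receiving £45 (the £21 wedge).
ΔPS is the trapezoid between Q = 89 and Q = 59 of height £15: ½ · (59 + 89) · 15 = £1110.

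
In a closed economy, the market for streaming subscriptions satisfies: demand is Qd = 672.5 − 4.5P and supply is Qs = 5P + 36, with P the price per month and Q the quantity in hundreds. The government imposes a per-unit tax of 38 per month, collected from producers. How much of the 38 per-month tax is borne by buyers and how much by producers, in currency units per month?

Before the tax: set 672.5 − 4.5P = 5P + 36 → P* = 67, Q* = 371.
With the tax collected from producers, supply shifts: Qs = 5(P − 38) + 36.
New equilibrium: buyers pay 87, producers receive 49, Q = 281. (Wedge: Pb − Ps = 38.)
Burden on buyers: 20; on producers: 18. (They sum to 38.)
The less price-elastic side of the market bears the larger share of a per-unit tax.

Buyers bear 20 per month; producers bear 18 per month.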